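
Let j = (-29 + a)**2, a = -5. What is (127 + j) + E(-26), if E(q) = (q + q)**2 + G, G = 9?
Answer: 3996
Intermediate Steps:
E(q) = 9 + 4*q**2 (E(q) = (q + q)**2 + 9 = (2*q)**2 + 9 = 4*q**2 + 9 = 9 + 4*q**2)
j = 1156 (j = (-29 - 5)**2 = (-34)**2 = 1156)
(127 + j) + E(-26) = (127 + 1156) + (9 + 4*(-26)**2) = 1283 + (9 + 4*676) = 1283 + (9 + 2704) = 1283 + 2713 = 3996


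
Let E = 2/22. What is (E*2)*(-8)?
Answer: -16/11 ≈ -1.4545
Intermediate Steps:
E = 1/11 (E = 2*(1/22) = 1/11 ≈ 0.090909)
(E*2)*(-8) = ((1/11)*2)*(-8) = (2/11)*(-8) = -16/11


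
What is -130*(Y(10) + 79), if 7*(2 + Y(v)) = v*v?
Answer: -83070/7 ≈ -11867.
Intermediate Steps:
Y(v) = -2 + v²/7 (Y(v) = -2 + (v*v)/7 = -2 + v²/7)
-130*(Y(10) + 79) = -130*((-2 + (⅐)*10²) + 79) = -130*((-2 + (⅐)*100) + 79) = -130*((-2 + 100/7) + 79) = -130*(86/7 + 79) = -130*639/7 = -83070/7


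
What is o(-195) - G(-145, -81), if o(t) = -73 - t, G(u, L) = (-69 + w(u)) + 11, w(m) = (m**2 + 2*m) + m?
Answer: -20410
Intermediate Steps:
w(m) = m**2 + 3*m
G(u, L) = -58 + u*(3 + u) (G(u, L) = (-69 + u*(3 + u)) + 11 = -58 + u*(3 + u))
o(-195) - G(-145, -81) = (-73 - 1*(-195)) - (-58 - 145*(3 - 145)) = (-73 + 195) - (-58 - 145*(-142)) = 122 - (-58 + 20590) = 122 - 1*20532 = 122 - 20532 = -20410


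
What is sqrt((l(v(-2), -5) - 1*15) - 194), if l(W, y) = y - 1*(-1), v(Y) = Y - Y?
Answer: I*sqrt(213) ≈ 14.595*I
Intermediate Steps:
v(Y) = 0
l(W, y) = 1 + y (l(W, y) = y + 1 = 1 + y)
sqrt((l(v(-2), -5) - 1*15) - 194) = sqrt(((1 - 5) - 1*15) - 194) = sqrt((-4 - 15) - 194) = sqrt(-19 - 194) = sqrt(-213) = I*sqrt(213)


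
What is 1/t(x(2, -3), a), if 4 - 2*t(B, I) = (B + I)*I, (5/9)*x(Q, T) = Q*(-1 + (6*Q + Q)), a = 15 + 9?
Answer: -5/4238 ≈ -0.0011798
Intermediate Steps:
a = 24
x(Q, T) = 9*Q*(-1 + 7*Q)/5 (x(Q, T) = 9*(Q*(-1 + (6*Q + Q)))/5 = 9*(Q*(-1 + 7*Q))/5 = 9*Q*(-1 + 7*Q)/5)
t(B, I) = 2 - I*(B + I)/2 (t(B, I) = 2 - (B + I)*I/2 = 2 - I*(B + I)/2)
1/t(x(2, -3), a) = 1/(2 - ½*24² - ½*(9/5)*2*(-1 + 7*2)*24) = 1/(2 - ½*576 - ½*(9/5)*2*(-1 + 14)*24) = 1/(2 - 288 - ½*(9/5)*2*13*24) = 1/(2 - 288 - ½*234/5*24) = 1/(2 - 288 - 2808/5) = 1/(-4238/5) = -5/4238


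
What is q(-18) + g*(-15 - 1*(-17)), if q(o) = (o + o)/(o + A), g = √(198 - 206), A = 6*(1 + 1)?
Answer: 6 + 4*I*√2 ≈ 6.0 + 5.6569*I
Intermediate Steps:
A = 12 (A = 6*2 = 12)
g = 2*I*√2 (g = √(-8) = 2*I*√2 ≈ 2.8284*I)
q(o) = 2*o/(12 + o) (q(o) = (o + o)/(o + 12) = (2*o)/(12 + o) = 2*o/(12 + o))
q(-18) + g*(-15 - 1*(-17)) = 2*(-18)/(12 - 18) + (2*I*√2)*(-15 - 1*(-17)) = 2*(-18)/(-6) + (2*I*√2)*(-15 + 17) = 2*(-18)*(-⅙) + (2*I*√2)*2 = 6 + 4*I*√2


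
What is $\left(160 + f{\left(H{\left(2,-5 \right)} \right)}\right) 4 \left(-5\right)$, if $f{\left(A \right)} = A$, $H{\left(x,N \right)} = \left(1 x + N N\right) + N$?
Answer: $-3640$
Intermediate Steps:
$H{\left(x,N \right)} = N + x + N^{2}$ ($H{\left(x,N \right)} = \left(x + N^{2}\right) + N = N + x + N^{2}$)
$\left(160 + f{\left(H{\left(2,-5 \right)} \right)}\right) 4 \left(-5\right) = \left(160 + \left(-5 + 2 + \left(-5\right)^{2}\right)\right) 4 \left(-5\right) = \left(160 + \left(-5 + 2 + 25\right)\right) \left(-20\right) = \left(160 + 22\right) \left(-20\right) = 182 \left(-20\right) = -3640$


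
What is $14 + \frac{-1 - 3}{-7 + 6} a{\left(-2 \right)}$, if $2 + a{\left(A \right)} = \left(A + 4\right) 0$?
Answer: $6$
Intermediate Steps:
$a{\left(A \right)} = -2$ ($a{\left(A \right)} = -2 + \left(A + 4\right) 0 = -2 + \left(4 + A\right) 0 = -2 + 0 = -2$)
$14 + \frac{-1 - 3}{-7 + 6} a{\left(-2 \right)} = 14 + \frac{-1 - 3}{-7 + 6} \left(-2\right) = 14 + - \frac{4}{-1} \left(-2\right) = 14 + \left(-4\right) \left(-1\right) \left(-2\right) = 14 + 4 \left(-2\right) = 14 - 8 = 6$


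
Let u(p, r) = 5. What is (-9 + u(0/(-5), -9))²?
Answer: 16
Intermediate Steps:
(-9 + u(0/(-5), -9))² = (-9 + 5)² = (-4)² = 16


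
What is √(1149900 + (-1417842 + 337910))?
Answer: 4*√4373 ≈ 264.51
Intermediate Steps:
√(1149900 + (-1417842 + 337910)) = √(1149900 - 1079932) = √69968 = 4*√4373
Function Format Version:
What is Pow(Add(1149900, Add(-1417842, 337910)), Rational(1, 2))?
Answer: Mul(4, Pow(4373, Rational(1, 2))) ≈ 264.51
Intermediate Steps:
Pow(Add(1149900, Add(-1417842, 337910)), Rational(1, 2)) = Pow(Add(1149900, -1079932), Rational(1, 2)) = Pow(69968, Rational(1, 2)) = Mul(4, Pow(4373, Rational(1, 2)))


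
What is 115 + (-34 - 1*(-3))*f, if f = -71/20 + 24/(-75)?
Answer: 23497/100 ≈ 234.97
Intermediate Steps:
f = -387/100 (f = -71*1/20 + 24*(-1/75) = -71/20 - 8/25 = -387/100 ≈ -3.8700)
115 + (-34 - 1*(-3))*f = 115 + (-34 - 1*(-3))*(-387/100) = 115 + (-34 + 3)*(-387/100) = 115 - 31*(-387/100) = 115 + 11997/100 = 23497/100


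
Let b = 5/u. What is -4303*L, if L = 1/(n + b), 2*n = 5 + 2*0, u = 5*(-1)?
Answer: -8606/3 ≈ -2868.7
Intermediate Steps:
u = -5
b = -1 (b = 5/(-5) = 5*(-⅕) = -1)
n = 5/2 (n = (5 + 2*0)/2 = (5 + 0)/2 = (½)*5 = 5/2 ≈ 2.5000)
L = ⅔ (L = 1/(5/2 - 1) = 1/(3/2) = ⅔ ≈ 0.66667)
-4303*L = -4303*⅔ = -8606/3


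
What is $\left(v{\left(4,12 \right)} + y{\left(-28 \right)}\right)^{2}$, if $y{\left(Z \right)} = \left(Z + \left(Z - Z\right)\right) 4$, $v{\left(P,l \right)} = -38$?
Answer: $22500$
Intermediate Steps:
$y{\left(Z \right)} = 4 Z$ ($y{\left(Z \right)} = \left(Z + 0\right) 4 = Z 4 = 4 Z$)
$\left(v{\left(4,12 \right)} + y{\left(-28 \right)}\right)^{2} = \left(-38 + 4 \left(-28\right)\right)^{2} = \left(-38 - 112\right)^{2} = \left(-150\right)^{2} = 22500$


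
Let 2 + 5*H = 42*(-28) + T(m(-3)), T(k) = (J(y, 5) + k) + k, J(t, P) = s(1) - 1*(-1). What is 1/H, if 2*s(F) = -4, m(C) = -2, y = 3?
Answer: -5/1183 ≈ -0.0042265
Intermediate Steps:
s(F) = -2 (s(F) = (1/2)*(-4) = -2)
J(t, P) = -1 (J(t, P) = -2 - 1*(-1) = -2 + 1 = -1)
T(k) = -1 + 2*k (T(k) = (-1 + k) + k = -1 + 2*k)
H = -1183/5 (H = -2/5 + (42*(-28) + (-1 + 2*(-2)))/5 = -2/5 + (-1176 + (-1 - 4))/5 = -2/5 + (-1176 - 5)/5 = -2/5 + (1/5)*(-1181) = -2/5 - 1181/5 = -1183/5 ≈ -236.60)
1/H = 1/(-1183/5) = -5/1183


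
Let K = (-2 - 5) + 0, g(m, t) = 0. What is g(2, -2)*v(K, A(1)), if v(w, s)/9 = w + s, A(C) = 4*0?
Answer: 0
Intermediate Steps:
K = -7 (K = -7 + 0 = -7)
A(C) = 0
v(w, s) = 9*s + 9*w (v(w, s) = 9*(w + s) = 9*(s + w) = 9*s + 9*w)
g(2, -2)*v(K, A(1)) = 0*(9*0 + 9*(-7)) = 0*(0 - 63) = 0*(-63) = 0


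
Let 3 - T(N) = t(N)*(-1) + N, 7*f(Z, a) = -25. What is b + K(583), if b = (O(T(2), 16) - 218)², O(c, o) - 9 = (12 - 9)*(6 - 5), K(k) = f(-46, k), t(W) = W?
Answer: 297027/7 ≈ 42432.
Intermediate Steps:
f(Z, a) = -25/7 (f(Z, a) = (⅐)*(-25) = -25/7)
T(N) = 3 (T(N) = 3 - (N*(-1) + N) = 3 - (-N + N) = 3 - 1*0 = 3 + 0 = 3)
K(k) = -25/7
O(c, o) = 12 (O(c, o) = 9 + (12 - 9)*(6 - 5) = 9 + 3*1 = 9 + 3 = 12)
b = 42436 (b = (12 - 218)² = (-206)² = 42436)
b + K(583) = 42436 - 25/7 = 297027/7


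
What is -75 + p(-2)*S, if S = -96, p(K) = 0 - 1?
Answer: 21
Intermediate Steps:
p(K) = -1
-75 + p(-2)*S = -75 - 1*(-96) = -75 + 96 = 21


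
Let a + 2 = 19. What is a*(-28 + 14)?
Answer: -238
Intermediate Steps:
a = 17 (a = -2 + 19 = 17)
a*(-28 + 14) = 17*(-28 + 14) = 17*(-14) = -238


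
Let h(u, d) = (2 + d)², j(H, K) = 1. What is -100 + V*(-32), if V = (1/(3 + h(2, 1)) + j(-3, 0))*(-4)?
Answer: 116/3 ≈ 38.667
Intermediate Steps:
V = -13/3 (V = (1/(3 + (2 + 1)²) + 1)*(-4) = (1/(3 + 3²) + 1)*(-4) = (1/(3 + 9) + 1)*(-4) = (1/12 + 1)*(-4) = (13/12)*(-4) = -13/3 ≈ -4.3333)
-100 + V*(-32) = -100 - 13/3*(-32) = -100 + 416/3 = 116/3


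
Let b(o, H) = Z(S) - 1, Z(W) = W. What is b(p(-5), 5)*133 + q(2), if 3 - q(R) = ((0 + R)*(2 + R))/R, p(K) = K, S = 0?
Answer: -134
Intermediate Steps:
b(o, H) = -1 (b(o, H) = 0 - 1 = -1)
q(R) = 1 - R (q(R) = 3 - (0 + R)*(2 + R)/R = 3 - R*(2 + R)/R = 3 - (2 + R) = 3 + (-2 - R) = 1 - R)
b(p(-5), 5)*133 + q(2) = -1*133 + (1 - 1*2) = -133 + (1 - 2) = -133 - 1 = -134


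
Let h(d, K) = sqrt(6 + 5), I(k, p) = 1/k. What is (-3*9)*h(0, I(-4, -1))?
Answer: -27*sqrt(11) ≈ -89.549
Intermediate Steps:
h(d, K) = sqrt(11)
(-3*9)*h(0, I(-4, -1)) = (-3*9)*sqrt(11) = -27*sqrt(11)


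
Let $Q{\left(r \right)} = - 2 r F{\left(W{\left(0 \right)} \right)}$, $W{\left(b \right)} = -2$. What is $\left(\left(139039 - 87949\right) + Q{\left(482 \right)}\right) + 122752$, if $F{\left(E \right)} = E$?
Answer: $175770$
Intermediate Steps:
$Q{\left(r \right)} = 4 r$ ($Q{\left(r \right)} = - 2 r \left(-2\right) = 4 r$)
$\left(\left(139039 - 87949\right) + Q{\left(482 \right)}\right) + 122752 = \left(\left(139039 - 87949\right) + 4 \cdot 482\right) + 122752 = \left(51090 + 1928\right) + 122752 = 53018 + 122752 = 175770$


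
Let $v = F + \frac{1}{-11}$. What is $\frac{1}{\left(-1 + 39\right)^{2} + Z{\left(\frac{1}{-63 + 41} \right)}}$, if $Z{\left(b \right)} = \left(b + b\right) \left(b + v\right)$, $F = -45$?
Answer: $\frac{242}{350441} \approx 0.00069056$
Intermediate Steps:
$v = - \frac{496}{11}$ ($v = -45 + \frac{1}{-11} = -45 - \frac{1}{11} = - \frac{496}{11} \approx -45.091$)
$Z{\left(b \right)} = 2 b \left(- \frac{496}{11} + b\right)$ ($Z{\left(b \right)} = \left(b + b\right) \left(b - \frac{496}{11}\right) = 2 b \left(- \frac{496}{11} + b\right)$)
$\frac{1}{\left(-1 + 39\right)^{2} + Z{\left(\frac{1}{-63 + 41} \right)}} = \frac{1}{\left(-1 + 39\right)^{2} + \frac{2 \left(-496 + \frac{11}{-63 + 41}\right)}{11 \left(-63 + 41\right)}} = \frac{1}{38^{2} + \frac{2 \left(-496 + \frac{11}{-22}\right)}{11 \left(-22\right)}} = \frac{1}{1444 + \frac{2}{11} \left(- \frac{1}{22}\right) \left(-496 + 11 \left(- \frac{1}{22}\right)\right)} = \frac{1}{1444 + \frac{2}{11} \left(- \frac{1}{22}\right) \left(-496 - \frac{1}{2}\right)} = \frac{1}{1444 + \frac{2}{11} \left(- \frac{1}{22}\right) \left(- \frac{993}{2}\right)} = \frac{1}{1444 + \frac{993}{242}} = \frac{1}{\frac{350441}{242}} = \frac{242}{350441}$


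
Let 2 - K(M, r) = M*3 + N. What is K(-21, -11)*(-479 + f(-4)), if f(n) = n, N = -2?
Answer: -32361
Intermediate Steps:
K(M, r) = 4 - 3*M (K(M, r) = 2 - (M*3 - 2) = 2 - (3*M - 2) = 2 - (-2 + 3*M) = 2 + (2 - 3*M) = 4 - 3*M)
K(-21, -11)*(-479 + f(-4)) = (4 - 3*(-21))*(-479 - 4) = (4 + 63)*(-483) = 67*(-483) = -32361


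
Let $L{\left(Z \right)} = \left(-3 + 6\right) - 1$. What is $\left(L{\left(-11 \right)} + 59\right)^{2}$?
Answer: $3721$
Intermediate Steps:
$L{\left(Z \right)} = 2$ ($L{\left(Z \right)} = 3 - 1 = 2$)
$\left(L{\left(-11 \right)} + 59\right)^{2} = \left(2 + 59\right)^{2} = 61^{2} = 3721$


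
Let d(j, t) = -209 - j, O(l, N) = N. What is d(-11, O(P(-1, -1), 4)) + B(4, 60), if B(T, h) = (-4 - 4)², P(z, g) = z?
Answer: -134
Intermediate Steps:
B(T, h) = 64 (B(T, h) = (-8)² = 64)
d(-11, O(P(-1, -1), 4)) + B(4, 60) = (-209 - 1*(-11)) + 64 = (-209 + 11) + 64 = -198 + 64 = -134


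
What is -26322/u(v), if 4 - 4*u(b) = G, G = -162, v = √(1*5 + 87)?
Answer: -52644/83 ≈ -634.26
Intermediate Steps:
v = 2*√23 (v = √(5 + 87) = √92 = 2*√23 ≈ 9.5917)
u(b) = 83/2 (u(b) = 1 - ¼*(-162) = 1 + 81/2 = 83/2)
-26322/u(v) = -26322/83/2 = -26322*2/83 = -52644/83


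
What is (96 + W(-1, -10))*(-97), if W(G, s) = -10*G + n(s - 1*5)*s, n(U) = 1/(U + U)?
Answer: -30943/3 ≈ -10314.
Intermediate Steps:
n(U) = 1/(2*U)
W(G, s) = -10*G + s/(2*(-5 + s)) (W(G, s) = -10*G + (1/(2*(s - 1*5)))*s = -10*G + (1/(2*(s - 5)))*s = -10*G + (1/(2*(-5 + s)))*s = -10*G + s/(2*(-5 + s)))
(96 + W(-1, -10))*(-97) = (96 + (-10 - 20*(-1)*(-5 - 10))/(2*(-5 - 10)))*(-97) = (96 + (1/2)*(-10 - 20*(-1)*(-15))/(-15))*(-97) = (96 + (1/2)*(-1/15)*(-10 - 300))*(-97) = (96 + (1/2)*(-1/15)*(-310))*(-97) = (96 + 31/3)*(-97) = (319/3)*(-97) = -30943/3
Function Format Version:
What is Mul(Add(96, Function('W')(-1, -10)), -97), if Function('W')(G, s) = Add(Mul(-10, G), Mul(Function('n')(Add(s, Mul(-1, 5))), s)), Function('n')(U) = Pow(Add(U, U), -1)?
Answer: Rational(-30943, 3) ≈ -10314.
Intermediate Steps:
Function('n')(U) = Mul(Rational(1, 2), Pow(U, -1)) (Function('n')(U) = Pow(Mul(2, U), -1) = Mul(Rational(1, 2), Pow(U, -1)))
Function('W')(G, s) = Add(Mul(-10, G), Mul(Rational(1, 2), s, Pow(Add(-5, s), -1))) (Function('W')(G, s) = Add(Mul(-10, G), Mul(Mul(Rational(1, 2), Pow(Add(s, Mul(-1, 5)), -1)), s)) = Add(Mul(-10, G), Mul(Mul(Rational(1, 2), Pow(Add(s, -5), -1)), s)) = Add(Mul(-10, G), Mul(Mul(Rational(1, 2), Pow(Add(-5, s), -1)), s)) = Add(Mul(-10, G), Mul(Rational(1, 2), s, Pow(Add(-5, s), -1))))
Mul(Add(96, Function('W')(-1, -10)), -97) = Mul(Add(96, Mul(Rational(1, 2), Pow(Add(-5, -10), -1), Add(-10, Mul(-20, -1, Add(-5, -10))))), -97) = Mul(Add(96, Mul(Rational(1, 2), Pow(-15, -1), Add(-10, Mul(-20, -1, -15)))), -97) = Mul(Add(96, Mul(Rational(1, 2), Rational(-1, 15), Add(-10, -300))), -97) = Mul(Add(96, Mul(Rational(1, 2), Rational(-1, 15), -310)), -97) = Mul(Add(96, Rational(31, 3)), -97) = Mul(Rational(319, 3), -97) = Rational(-30943, 3)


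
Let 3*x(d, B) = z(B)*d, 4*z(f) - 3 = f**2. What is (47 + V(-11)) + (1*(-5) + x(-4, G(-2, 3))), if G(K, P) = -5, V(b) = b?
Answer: 65/3 ≈ 21.667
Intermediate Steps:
z(f) = 3/4 + f**2/4
x(d, B) = d*(3/4 + B**2/4)/3 (x(d, B) = ((3/4 + B**2/4)*d)/3 = (d*(3/4 + B**2/4))/3 = d*(3/4 + B**2/4)/3)
(47 + V(-11)) + (1*(-5) + x(-4, G(-2, 3))) = (47 - 11) + (1*(-5) + (1/12)*(-4)*(3 + (-5)**2)) = 36 + (-5 + (1/12)*(-4)*(3 + 25)) = 36 + (-5 + (1/12)*(-4)*28) = 36 + (-5 - 28/3) = 36 - 43/3 = 65/3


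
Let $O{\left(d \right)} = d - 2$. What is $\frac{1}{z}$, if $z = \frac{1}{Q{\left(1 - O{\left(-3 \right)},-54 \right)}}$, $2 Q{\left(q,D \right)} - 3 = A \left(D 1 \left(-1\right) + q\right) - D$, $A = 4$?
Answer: $\frac{297}{2} \approx 148.5$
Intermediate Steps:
$O{\left(d \right)} = -2 + d$ ($O{\left(d \right)} = d - 2 = -2 + d$)
$Q{\left(q,D \right)} = \frac{3}{2} + 2 q - \frac{5 D}{2}$ ($Q{\left(q,D \right)} = \frac{3}{2} + \frac{4 \left(D 1 \left(-1\right) + q\right) - D}{2} = \frac{3}{2} + \frac{4 \left(D \left(-1\right) + q\right) - D}{2} = \frac{3}{2} + \frac{4 \left(- D + q\right) - D}{2} = \frac{3}{2} + \frac{4 \left(q - D\right) - D}{2} = \frac{3}{2} + \frac{\left(- 4 D + 4 q\right) - D}{2} = \frac{3}{2} + \frac{- 5 D + 4 q}{2} = \frac{3}{2} - \left(- 2 q + \frac{5 D}{2}\right) = \frac{3}{2} + 2 q - \frac{5 D}{2}$)
$z = \frac{2}{297}$ ($z = \frac{1}{\frac{3}{2} + 2 \left(1 - \left(-2 - 3\right)\right) - -135} = \frac{1}{\frac{3}{2} + 2 \left(1 - -5\right) + 135} = \frac{1}{\frac{3}{2} + 2 \left(1 + 5\right) + 135} = \frac{1}{\frac{3}{2} + 2 \cdot 6 + 135} = \frac{1}{\frac{3}{2} + 12 + 135} = \frac{1}{\frac{297}{2}} = \frac{2}{297} \approx 0.006734$)
$\frac{1}{z} = \frac{1}{\frac{2}{297}} = \frac{297}{2}$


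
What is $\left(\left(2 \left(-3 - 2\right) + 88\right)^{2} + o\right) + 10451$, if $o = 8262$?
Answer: $24797$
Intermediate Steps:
$\left(\left(2 \left(-3 - 2\right) + 88\right)^{2} + o\right) + 10451 = \left(\left(2 \left(-3 - 2\right) + 88\right)^{2} + 8262\right) + 10451 = \left(\left(2 \left(-5\right) + 88\right)^{2} + 8262\right) + 10451 = \left(\left(-10 + 88\right)^{2} + 8262\right) + 10451 = \left(78^{2} + 8262\right) + 10451 = \left(6084 + 8262\right) + 10451 = 14346 + 10451 = 24797$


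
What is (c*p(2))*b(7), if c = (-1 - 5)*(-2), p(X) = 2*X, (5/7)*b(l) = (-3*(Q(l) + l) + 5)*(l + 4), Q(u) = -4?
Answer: -14784/5 ≈ -2956.8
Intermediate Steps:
b(l) = 7*(4 + l)*(17 - 3*l)/5 (b(l) = 7*((-3*(-4 + l) + 5)*(l + 4))/5 = 7*(((12 - 3*l) + 5)*(4 + l))/5 = 7*((17 - 3*l)*(4 + l))/5 = 7*((4 + l)*(17 - 3*l))/5 = 7*(4 + l)*(17 - 3*l)/5)
c = 12 (c = -6*(-2) = 12)
(c*p(2))*b(7) = (12*(2*2))*(476/5 + 7*7 - 21/5*7²) = (12*4)*(476/5 + 49 - 21/5*49) = 48*(476/5 + 49 - 1029/5) = 48*(-308/5) = -14784/5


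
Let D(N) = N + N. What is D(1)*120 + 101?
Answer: 341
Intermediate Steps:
D(N) = 2*N
D(1)*120 + 101 = (2*1)*120 + 101 = 2*120 + 101 = 240 + 101 = 341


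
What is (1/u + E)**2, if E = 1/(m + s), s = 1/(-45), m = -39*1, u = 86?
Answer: 1117249/5701458064 ≈ 0.00019596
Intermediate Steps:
m = -39
s = -1/45 ≈ -0.022222
E = -45/1756 (E = 1/(-39 - 1/45) = 1/(-1756/45) = -45/1756 ≈ -0.025626)
(1/u + E)**2 = (1/86 - 45/1756)**2 = (-1057/75508)**2 = 1117249/5701458064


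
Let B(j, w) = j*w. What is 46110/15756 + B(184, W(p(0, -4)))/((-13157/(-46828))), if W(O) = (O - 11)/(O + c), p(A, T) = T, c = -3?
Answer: 340105886095/241851974 ≈ 1406.3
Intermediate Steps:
W(O) = (-11 + O)/(-3 + O) (W(O) = (O - 11)/(O - 3) = (-11 + O)/(-3 + O))
46110/15756 + B(184, W(p(0, -4)))/((-13157/(-46828))) = 46110/15756 + (184*((-11 - 4)/(-3 - 4)))/((-13157/(-46828))) = 46110*(1/15756) + (184*(-15/(-7)))/((-13157*(-1/46828))) = 7685/2626 + (184*(-⅐*(-15)))/(13157/46828) = 7685/2626 + (184*(15/7))*(46828/13157) = 7685/2626 + (2760/7)*(46828/13157) = 7685/2626 + 129245280/92099 = 340105886095/241851974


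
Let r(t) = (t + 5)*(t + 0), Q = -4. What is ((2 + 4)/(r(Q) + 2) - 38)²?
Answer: 1681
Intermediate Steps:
r(t) = t*(5 + t) (r(t) = (5 + t)*t = t*(5 + t))
((2 + 4)/(r(Q) + 2) - 38)² = ((2 + 4)/(-4*(5 - 4) + 2) - 38)² = (6/(-4*1 + 2) - 38)² = (6/(-4 + 2) - 38)² = (6/(-2) - 38)² = (6*(-½) - 38)² = (-3 - 38)² = (-41)² = 1681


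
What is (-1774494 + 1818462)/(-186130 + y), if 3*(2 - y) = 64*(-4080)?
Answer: -2748/6193 ≈ -0.44373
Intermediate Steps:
y = 87042 (y = 2 - 64*(-4080)/3 = 2 - ⅓*(-261120) = 2 + 87040 = 87042)
(-1774494 + 1818462)/(-186130 + y) = (-1774494 + 1818462)/(-186130 + 87042) = 43968/(-99088) = 43968*(-1/99088) = -2748/6193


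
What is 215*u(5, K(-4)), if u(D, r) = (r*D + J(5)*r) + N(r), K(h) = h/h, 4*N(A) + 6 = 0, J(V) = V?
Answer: 3655/2 ≈ 1827.5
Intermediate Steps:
N(A) = -3/2 (N(A) = -3/2 + (¼)*0 = -3/2 + 0 = -3/2)
K(h) = 1
u(D, r) = -3/2 + 5*r + D*r (u(D, r) = (r*D + 5*r) - 3/2 = (D*r + 5*r) - 3/2 = (5*r + D*r) - 3/2 = -3/2 + 5*r + D*r)
215*u(5, K(-4)) = 215*(-3/2 + 5*1 + 5*1) = 215*(-3/2 + 5 + 5) = 215*(17/2) = 3655/2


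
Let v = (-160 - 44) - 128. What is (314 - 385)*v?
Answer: 23572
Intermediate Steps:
v = -332 (v = -204 - 128 = -332)
(314 - 385)*v = (314 - 385)*(-332) = -71*(-332) = 23572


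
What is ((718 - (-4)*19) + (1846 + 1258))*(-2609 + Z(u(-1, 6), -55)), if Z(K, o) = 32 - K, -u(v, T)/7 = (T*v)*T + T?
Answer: -10863726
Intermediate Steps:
u(v, T) = -7*T - 7*v*T² (u(v, T) = -7*((T*v)*T + T) = -7*(v*T² + T) = -7*(T + v*T²) = -7*T - 7*v*T²)
((718 - (-4)*19) + (1846 + 1258))*(-2609 + Z(u(-1, 6), -55)) = ((718 - (-4)*19) + (1846 + 1258))*(-2609 + (32 - (-7)*6*(1 + 6*(-1)))) = ((718 - 1*(-76)) + 3104)*(-2609 + (32 - (-7)*6*(1 - 6))) = ((718 + 76) + 3104)*(-2609 + (32 - (-7)*6*(-5))) = (794 + 3104)*(-2609 + (32 - 1*210)) = 3898*(-2609 + (32 - 210)) = 3898*(-2609 - 178) = 3898*(-2787) = -10863726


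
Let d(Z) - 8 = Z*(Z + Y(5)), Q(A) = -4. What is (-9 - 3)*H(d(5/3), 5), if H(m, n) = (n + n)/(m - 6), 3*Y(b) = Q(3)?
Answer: -1080/23 ≈ -46.957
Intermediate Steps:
Y(b) = -4/3 (Y(b) = (⅓)*(-4) = -4/3)
d(Z) = 8 + Z*(-4/3 + Z) (d(Z) = 8 + Z*(Z - 4/3) = 8 + Z*(-4/3 + Z))
H(m, n) = 2*n/(-6 + m) (H(m, n) = (2*n)/(-6 + m) = 2*n/(-6 + m))
(-9 - 3)*H(d(5/3), 5) = (-9 - 3)*(2*5/(-6 + (8 + (5/3)² - 20/(3*3)))) = -24*5/(-6 + (8 + (5*(⅓))² - 20/(3*3))) = -24*5/(-6 + (8 + (5/3)² - 4/3*5/3)) = -24*5/(-6 + (8 + 25/9 - 20/9)) = -24*5/(-6 + 77/9) = -24*5/23/9 = -24*5*9/23 = -12*90/23 = -1080/23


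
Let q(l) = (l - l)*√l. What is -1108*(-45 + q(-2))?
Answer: 49860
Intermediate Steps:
q(l) = 0 (q(l) = 0*√l = 0)
-1108*(-45 + q(-2)) = -1108*(-45 + 0) = -1108*(-45) = 49860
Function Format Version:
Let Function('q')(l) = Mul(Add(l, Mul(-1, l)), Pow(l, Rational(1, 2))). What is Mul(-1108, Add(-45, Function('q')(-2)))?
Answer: 49860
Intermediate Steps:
Function('q')(l) = 0 (Function('q')(l) = Mul(0, Pow(l, Rational(1, 2))) = 0)
Mul(-1108, Add(-45, Function('q')(-2))) = Mul(-1108, Add(-45, 0)) = Mul(-1108, -45) = 49860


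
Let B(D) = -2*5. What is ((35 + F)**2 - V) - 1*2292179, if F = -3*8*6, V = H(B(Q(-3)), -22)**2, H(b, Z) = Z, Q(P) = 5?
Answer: -2280782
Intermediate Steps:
B(D) = -10
V = 484 (V = (-22)**2 = 484)
F = -144 (F = -24*6 = -144)
((35 + F)**2 - V) - 1*2292179 = ((35 - 144)**2 - 1*484) - 1*2292179 = ((-109)**2 - 484) - 2292179 = (11881 - 484) - 2292179 = 11397 - 2292179 = -2280782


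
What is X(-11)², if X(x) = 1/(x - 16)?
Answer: 1/729 ≈ 0.0013717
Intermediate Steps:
X(x) = 1/(-16 + x)
X(-11)² = (1/(-16 - 11))² = (1/(-27))² = (-1/27)² = 1/729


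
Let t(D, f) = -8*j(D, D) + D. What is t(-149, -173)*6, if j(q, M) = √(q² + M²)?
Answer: -894 - 7152*√2 ≈ -11008.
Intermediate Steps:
j(q, M) = √(M² + q²)
t(D, f) = D - 8*√2*√(D²) (t(D, f) = -8*√(D² + D²) + D = -8*√2*√(D²) + D = D - 8*√2*√(D²))
t(-149, -173)*6 = (-149 - 8*√2*√((-149)²))*6 = (-149 - 8*√2*√22201)*6 = (-149 - 8*√2*149)*6 = (-149 - 1192*√2)*6 = -894 - 7152*√2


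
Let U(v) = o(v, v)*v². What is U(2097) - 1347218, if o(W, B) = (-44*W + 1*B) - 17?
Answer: -396594870110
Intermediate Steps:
o(W, B) = -17 + B - 44*W (o(W, B) = (-44*W + B) - 17 = (B - 44*W) - 17 = -17 + B - 44*W)
U(v) = v²*(-17 - 43*v) (U(v) = (-17 + v - 44*v)*v² = (-17 - 43*v)*v² = v²*(-17 - 43*v))
U(2097) - 1347218 = 2097²*(-17 - 43*2097) - 1347218 = 4397409*(-17 - 90171) - 1347218 = 4397409*(-90188) - 1347218 = -396593522892 - 1347218 = -396594870110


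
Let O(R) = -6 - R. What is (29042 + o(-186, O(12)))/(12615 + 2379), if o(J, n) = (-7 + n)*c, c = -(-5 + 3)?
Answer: 4832/2499 ≈ 1.9336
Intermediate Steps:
c = 2 (c = -1*(-2) = 2)
o(J, n) = -14 + 2*n (o(J, n) = (-7 + n)*2 = -14 + 2*n)
(29042 + o(-186, O(12)))/(12615 + 2379) = (29042 + (-14 + 2*(-6 - 1*12)))/(12615 + 2379) = (29042 + (-14 + 2*(-6 - 12)))/14994 = (29042 + (-14 + 2*(-18)))*(1/14994) = (29042 + (-14 - 36))*(1/14994) = (29042 - 50)*(1/14994) = 28992*(1/14994) = 4832/2499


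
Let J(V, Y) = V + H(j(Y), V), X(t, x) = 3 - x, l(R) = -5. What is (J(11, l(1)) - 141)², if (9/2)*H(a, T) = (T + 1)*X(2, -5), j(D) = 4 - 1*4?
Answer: 106276/9 ≈ 11808.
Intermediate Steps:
j(D) = 0 (j(D) = 4 - 4 = 0)
H(a, T) = 16/9 + 16*T/9 (H(a, T) = 2*((T + 1)*(3 - 1*(-5)))/9 = 2*((1 + T)*(3 + 5))/9 = 2*((1 + T)*8)/9 = 2*(8 + 8*T)/9 = 16/9 + 16*T/9)
J(V, Y) = 16/9 + 25*V/9 (J(V, Y) = V + (16/9 + 16*V/9) = 16/9 + 25*V/9)
(J(11, l(1)) - 141)² = ((16/9 + (25/9)*11) - 141)² = ((16/9 + 275/9) - 141)² = (97/3 - 141)² = (-326/3)² = 106276/9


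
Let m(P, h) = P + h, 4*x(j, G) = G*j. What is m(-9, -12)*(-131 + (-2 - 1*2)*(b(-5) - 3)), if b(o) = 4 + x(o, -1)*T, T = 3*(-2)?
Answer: 2205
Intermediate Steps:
T = -6
x(j, G) = G*j/4 (x(j, G) = (G*j)/4 = G*j/4)
b(o) = 4 + 3*o/2 (b(o) = 4 + ((¼)*(-1)*o)*(-6) = 4 - o/4*(-6) = 4 + 3*o/2)
m(-9, -12)*(-131 + (-2 - 1*2)*(b(-5) - 3)) = (-9 - 12)*(-131 + (-2 - 1*2)*((4 + (3/2)*(-5)) - 3)) = -21*(-131 + (-2 - 2)*((4 - 15/2) - 3)) = -21*(-131 - 4*(-7/2 - 3)) = -21*(-131 - 4*(-13/2)) = -21*(-131 + 26) = -21*(-105) = 2205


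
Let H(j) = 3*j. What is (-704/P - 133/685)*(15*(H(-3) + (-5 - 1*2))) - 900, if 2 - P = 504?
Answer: -40919676/34387 ≈ -1190.0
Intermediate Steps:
P = -502 (P = 2 - 1*504 = 2 - 504 = -502)
(-704/P - 133/685)*(15*(H(-3) + (-5 - 1*2))) - 900 = (-704/(-502) - 133/685)*(15*(3*(-3) + (-5 - 1*2))) - 900 = (-704*(-1/502) - 133*1/685)*(15*(-9 + (-5 - 2))) - 900 = (352/251 - 133/685)*(15*(-9 - 7)) - 900 = 207737*(15*(-16))/171935 - 900 = (207737/171935)*(-240) - 900 = -9971376/34387 - 900 = -40919676/34387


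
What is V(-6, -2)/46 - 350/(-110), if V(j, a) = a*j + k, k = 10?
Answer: 926/253 ≈ 3.6601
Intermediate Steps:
V(j, a) = 10 + a*j (V(j, a) = a*j + 10 = 10 + a*j)
V(-6, -2)/46 - 350/(-110) = (10 - 2*(-6))/46 - 350/(-110) = (10 + 12)*(1/46) - 350*(-1/110) = 22*(1/46) + 35/11 = 11/23 + 35/11 = 926/253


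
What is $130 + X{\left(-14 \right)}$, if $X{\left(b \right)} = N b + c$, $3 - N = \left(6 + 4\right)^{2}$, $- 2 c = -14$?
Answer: $1495$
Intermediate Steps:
$c = 7$ ($c = \left(- \frac{1}{2}\right) \left(-14\right) = 7$)
$N = -97$ ($N = 3 - \left(6 + 4\right)^{2} = 3 - 10^{2} = 3 - 100 = -97$)
$X{\left(b \right)} = 7 - 97 b$ ($X{\left(b \right)} = - 97 b + 7 = 7 - 97 b$)
$130 + X{\left(-14 \right)} = 130 + \left(7 - -1358\right) = 130 + \left(7 + 1358\right) = 130 + 1365 = 1495$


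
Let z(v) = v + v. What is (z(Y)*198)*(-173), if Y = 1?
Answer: -68508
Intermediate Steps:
z(v) = 2*v
(z(Y)*198)*(-173) = ((2*1)*198)*(-173) = (2*198)*(-173) = 396*(-173) = -68508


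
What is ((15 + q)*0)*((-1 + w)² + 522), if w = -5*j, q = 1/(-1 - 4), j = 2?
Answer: 0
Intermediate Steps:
q = -⅕ (q = 1/(-5) = -⅕ ≈ -0.20000)
w = -10 (w = -5*2 = -10)
((15 + q)*0)*((-1 + w)² + 522) = ((15 - ⅕)*0)*((-1 - 10)² + 522) = ((74/5)*0)*((-11)² + 522) = 0*(121 + 522) = 0*643 = 0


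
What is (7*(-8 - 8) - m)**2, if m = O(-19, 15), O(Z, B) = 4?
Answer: 13456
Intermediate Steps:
m = 4
(7*(-8 - 8) - m)**2 = (7*(-8 - 8) - 1*4)**2 = (7*(-16) - 4)**2 = (-112 - 4)**2 = (-116)**2 = 13456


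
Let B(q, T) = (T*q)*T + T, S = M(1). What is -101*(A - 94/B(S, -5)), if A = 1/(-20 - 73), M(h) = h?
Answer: 442481/930 ≈ 475.79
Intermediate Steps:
S = 1
B(q, T) = T + q*T² (B(q, T) = q*T² + T = T + q*T²)
A = -1/93 (A = 1/(-93) = -1/93 ≈ -0.010753)
-101*(A - 94/B(S, -5)) = -101*(-1/93 - 94*(-1/(5*(1 - 5*1)))) = -101*(-1/93 - 94*(-1/(5*(1 - 5)))) = -101*(-1/93 - 94/((-5*(-4)))) = -101*(-1/93 - 94/20) = -101*(-1/93 - 94*1/20) = -101*(-1/93 - 47/10) = -101*(-4381/930) = 442481/930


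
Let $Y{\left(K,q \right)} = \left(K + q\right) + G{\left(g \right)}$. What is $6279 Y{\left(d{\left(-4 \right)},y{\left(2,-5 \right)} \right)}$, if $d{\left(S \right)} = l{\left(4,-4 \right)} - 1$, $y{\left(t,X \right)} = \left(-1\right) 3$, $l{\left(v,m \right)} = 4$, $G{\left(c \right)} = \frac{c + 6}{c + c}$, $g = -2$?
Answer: $-6279$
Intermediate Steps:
$G{\left(c \right)} = \frac{6 + c}{2 c}$
$y{\left(t,X \right)} = -3$
$d{\left(S \right)} = 3$ ($d{\left(S \right)} = 4 - 1 = 3$)
$Y{\left(K,q \right)} = -1 + K + q$ ($Y{\left(K,q \right)} = \left(K + q\right) + \frac{6 - 2}{2 \left(-2\right)} = \left(K + q\right) + \frac{1}{2} \left(- \frac{1}{2}\right) 4 = \left(K + q\right) - 1 = -1 + K + q$)
$6279 Y{\left(d{\left(-4 \right)},y{\left(2,-5 \right)} \right)} = 6279 \left(-1 + 3 - 3\right) = 6279 \left(-1\right) = -6279$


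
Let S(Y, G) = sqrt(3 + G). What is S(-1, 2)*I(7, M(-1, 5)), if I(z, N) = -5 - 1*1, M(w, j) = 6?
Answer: -6*sqrt(5) ≈ -13.416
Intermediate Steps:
I(z, N) = -6 (I(z, N) = -5 - 1 = -6)
S(-1, 2)*I(7, M(-1, 5)) = sqrt(3 + 2)*(-6) = sqrt(5)*(-6) = -6*sqrt(5)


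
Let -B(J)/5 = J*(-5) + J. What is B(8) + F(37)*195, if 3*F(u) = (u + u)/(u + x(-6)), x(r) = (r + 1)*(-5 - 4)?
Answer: 8965/41 ≈ 218.66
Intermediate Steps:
B(J) = 20*J (B(J) = -5*(J*(-5) + J) = -5*(-5*J + J) = -(-20)*J = 20*J)
x(r) = -9 - 9*r (x(r) = (1 + r)*(-9) = -9 - 9*r)
F(u) = 2*u/(3*(45 + u)) (F(u) = ((u + u)/(u + (-9 - 9*(-6))))/3 = ((2*u)/(u + (-9 + 54)))/3 = ((2*u)/(u + 45))/3 = ((2*u)/(45 + u))/3 = (2*u/(45 + u))/3 = 2*u/(3*(45 + u)))
B(8) + F(37)*195 = 20*8 + ((⅔)*37/(45 + 37))*195 = 160 + ((⅔)*37/82)*195 = 160 + ((⅔)*37*(1/82))*195 = 160 + (37/123)*195 = 160 + 2405/41 = 8965/41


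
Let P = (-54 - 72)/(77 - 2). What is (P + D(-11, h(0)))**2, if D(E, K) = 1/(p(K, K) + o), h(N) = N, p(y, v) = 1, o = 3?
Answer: 20449/10000 ≈ 2.0449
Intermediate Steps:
D(E, K) = 1/4 (D(E, K) = 1/(1 + 3) = 1/4)
P = -42/25 (P = -126/75 = -126*1/75 = -42/25 ≈ -1.6800)
(P + D(-11, h(0)))**2 = (-42/25 + 1/4)**2 = (-143/100)**2 = 20449/10000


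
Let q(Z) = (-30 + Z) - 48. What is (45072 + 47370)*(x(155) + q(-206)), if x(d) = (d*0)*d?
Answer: -26253528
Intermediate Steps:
x(d) = 0 (x(d) = 0*d = 0)
q(Z) = -78 + Z
(45072 + 47370)*(x(155) + q(-206)) = (45072 + 47370)*(0 + (-78 - 206)) = 92442*(0 - 284) = 92442*(-284) = -26253528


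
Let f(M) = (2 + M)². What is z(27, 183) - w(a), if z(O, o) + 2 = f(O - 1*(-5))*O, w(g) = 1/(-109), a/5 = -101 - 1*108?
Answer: 3401891/109 ≈ 31210.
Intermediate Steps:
a = -1045 (a = 5*(-101 - 1*108) = 5*(-101 - 108) = 5*(-209) = -1045)
w(g) = -1/109
z(O, o) = -2 + O*(7 + O)² (z(O, o) = -2 + (2 + (O - 1*(-5)))²*O = -2 + (2 + (O + 5))²*O = -2 + (2 + (5 + O))²*O = -2 + (7 + O)²*O = -2 + O*(7 + O)²)
z(27, 183) - w(a) = (-2 + 27*(7 + 27)²) - 1*(-1/109) = (-2 + 27*34²) + 1/109 = (-2 + 27*1156) + 1/109 = (-2 + 31212) + 1/109 = 31210 + 1/109 = 3401891/109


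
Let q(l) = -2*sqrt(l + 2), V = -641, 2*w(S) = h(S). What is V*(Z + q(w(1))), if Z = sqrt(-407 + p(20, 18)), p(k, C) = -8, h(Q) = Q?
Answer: 641*sqrt(10) - 641*I*sqrt(415) ≈ 2027.0 - 13058.0*I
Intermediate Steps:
w(S) = S/2
q(l) = -2*sqrt(2 + l)
Z = I*sqrt(415) (Z = sqrt(-407 - 8) = sqrt(-415) = I*sqrt(415) ≈ 20.372*I)
V*(Z + q(w(1))) = -641*(I*sqrt(415) - 2*sqrt(2 + (1/2)*1)) = -641*(I*sqrt(415) - 2*sqrt(2 + 1/2)) = -641*(I*sqrt(415) - sqrt(10)) = -641*(-sqrt(10) + I*sqrt(415)) = 641*sqrt(10) - 641*I*sqrt(415)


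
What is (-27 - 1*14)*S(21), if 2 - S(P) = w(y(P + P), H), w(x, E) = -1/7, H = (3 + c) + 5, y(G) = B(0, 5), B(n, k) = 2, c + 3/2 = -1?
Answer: -615/7 ≈ -87.857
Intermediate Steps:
c = -5/2 (c = -3/2 - 1 = -5/2 ≈ -2.5000)
y(G) = 2
H = 11/2 (H = (3 - 5/2) + 5 = 1/2 + 5 = 11/2 ≈ 5.5000)
w(x, E) = -1/7 (w(x, E) = -1*1/7 = -1/7)
S(P) = 15/7 (S(P) = 2 - 1*(-1/7) = 2 + 1/7 = 15/7)
(-27 - 1*14)*S(21) = (-27 - 1*14)*(15/7) = (-27 - 14)*(15/7) = -41*15/7 = -615/7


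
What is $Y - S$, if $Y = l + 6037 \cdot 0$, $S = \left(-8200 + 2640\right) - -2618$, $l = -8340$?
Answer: $-5398$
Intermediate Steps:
$S = -2942$ ($S = -5560 + 2618 = -2942$)
$Y = -8340$ ($Y = -8340 + 6037 \cdot 0 = -8340 + 0 = -8340$)
$Y - S = -8340 - -2942 = -8340 + 2942 = -5398$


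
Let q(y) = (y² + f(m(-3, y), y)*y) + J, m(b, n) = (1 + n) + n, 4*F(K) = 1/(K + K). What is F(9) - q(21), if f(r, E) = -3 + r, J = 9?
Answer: -92879/72 ≈ -1290.0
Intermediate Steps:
F(K) = 1/(8*K) (F(K) = 1/(4*(K + K)) = 1/(4*((2*K))) = (1/(2*K))/4 = 1/(8*K))
m(b, n) = 1 + 2*n
q(y) = 9 + y² + y*(-2 + 2*y) (q(y) = (y² + (-3 + (1 + 2*y))*y) + 9 = (y² + (-2 + 2*y)*y) + 9 = (y² + y*(-2 + 2*y)) + 9 = 9 + y² + y*(-2 + 2*y))
F(9) - q(21) = (⅛)/9 - (9 - 2*21 + 3*21²) = (⅛)*(⅑) - (9 - 42 + 3*441) = 1/72 - (9 - 42 + 1323) = 1/72 - 1*1290 = 1/72 - 1290 = -92879/72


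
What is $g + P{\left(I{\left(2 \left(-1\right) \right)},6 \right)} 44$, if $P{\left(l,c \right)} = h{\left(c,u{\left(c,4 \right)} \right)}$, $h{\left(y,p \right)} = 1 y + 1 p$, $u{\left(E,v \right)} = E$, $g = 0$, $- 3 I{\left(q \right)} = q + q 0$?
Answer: $528$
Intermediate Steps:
$I{\left(q \right)} = - \frac{q}{3}$ ($I{\left(q \right)} = - \frac{q + q 0}{3} = - \frac{q + 0}{3} = - \frac{q}{3}$)
$h{\left(y,p \right)} = p + y$ ($h{\left(y,p \right)} = y + p = p + y$)
$P{\left(l,c \right)} = 2 c$ ($P{\left(l,c \right)} = c + c = 2 c$)
$g + P{\left(I{\left(2 \left(-1\right) \right)},6 \right)} 44 = 0 + 2 \cdot 6 \cdot 44 = 0 + 12 \cdot 44 = 0 + 528 = 528$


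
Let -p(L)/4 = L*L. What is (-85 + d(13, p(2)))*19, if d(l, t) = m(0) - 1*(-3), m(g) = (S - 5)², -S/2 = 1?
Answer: -627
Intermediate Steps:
S = -2 (S = -2*1 = -2)
m(g) = 49 (m(g) = (-2 - 5)² = (-7)² = 49)
p(L) = -4*L² (p(L) = -4*L*L = -4*L²)
d(l, t) = 52 (d(l, t) = 49 - 1*(-3) = 49 + 3 = 52)
(-85 + d(13, p(2)))*19 = (-85 + 52)*19 = -33*19 = -627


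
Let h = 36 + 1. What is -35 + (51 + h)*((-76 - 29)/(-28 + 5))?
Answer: 8435/23 ≈ 366.74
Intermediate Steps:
h = 37
-35 + (51 + h)*((-76 - 29)/(-28 + 5)) = -35 + (51 + 37)*((-76 - 29)/(-28 + 5)) = -35 + 88*(-105/(-23)) = -35 + 88*(-105*(-1/23)) = -35 + 88*(105/23) = -35 + 9240/23 = 8435/23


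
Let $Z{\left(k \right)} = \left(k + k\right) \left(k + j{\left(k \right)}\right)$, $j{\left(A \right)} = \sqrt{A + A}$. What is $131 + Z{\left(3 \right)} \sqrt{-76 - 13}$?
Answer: $131 + 6 i \sqrt{89} \left(3 + \sqrt{6}\right) \approx 131.0 + 308.46 i$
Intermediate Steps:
$j{\left(A \right)} = \sqrt{2} \sqrt{A}$ ($j{\left(A \right)} = \sqrt{2 A} = \sqrt{2} \sqrt{A}$)
$Z{\left(k \right)} = 2 k \left(k + \sqrt{2} \sqrt{k}\right)$ ($Z{\left(k \right)} = \left(k + k\right) \left(k + \sqrt{2} \sqrt{k}\right) = 2 k \left(k + \sqrt{2} \sqrt{k}\right)$)
$131 + Z{\left(3 \right)} \sqrt{-76 - 13} = 131 + 2 \cdot 3 \left(3 + \sqrt{2} \sqrt{3}\right) \sqrt{-76 - 13} = 131 + 2 \cdot 3 \left(3 + \sqrt{6}\right) \sqrt{-89} = 131 + \left(18 + 6 \sqrt{6}\right) i \sqrt{89} = 131 + i \sqrt{89} \left(18 + 6 \sqrt{6}\right)$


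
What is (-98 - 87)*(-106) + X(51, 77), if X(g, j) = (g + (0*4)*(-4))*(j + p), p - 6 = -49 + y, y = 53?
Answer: 24047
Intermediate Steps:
p = 10 (p = 6 + (-49 + 53) = 6 + 4 = 10)
X(g, j) = g*(10 + j) (X(g, j) = (g + (0*4)*(-4))*(j + 10) = (g + 0*(-4))*(10 + j) = (g + 0)*(10 + j) = g*(10 + j))
(-98 - 87)*(-106) + X(51, 77) = (-98 - 87)*(-106) + 51*(10 + 77) = -185*(-106) + 51*87 = 19610 + 4437 = 24047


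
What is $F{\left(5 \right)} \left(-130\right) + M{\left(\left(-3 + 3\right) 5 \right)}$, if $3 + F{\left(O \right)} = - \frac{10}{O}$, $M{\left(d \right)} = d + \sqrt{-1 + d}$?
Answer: $650 + i \approx 650.0 + 1.0 i$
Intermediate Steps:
$F{\left(O \right)} = -3 - \frac{10}{O}$
$F{\left(5 \right)} \left(-130\right) + M{\left(\left(-3 + 3\right) 5 \right)} = \left(-3 - \frac{10}{5}\right) \left(-130\right) + \left(\left(-3 + 3\right) 5 + \sqrt{-1 + \left(-3 + 3\right) 5}\right) = \left(-3 - 2\right) \left(-130\right) + \left(0 \cdot 5 + \sqrt{-1 + 0 \cdot 5}\right) = \left(-3 - 2\right) \left(-130\right) + \left(0 + \sqrt{-1 + 0}\right) = \left(-5\right) \left(-130\right) + \left(0 + \sqrt{-1}\right) = 650 + \left(0 + i\right) = 650 + i$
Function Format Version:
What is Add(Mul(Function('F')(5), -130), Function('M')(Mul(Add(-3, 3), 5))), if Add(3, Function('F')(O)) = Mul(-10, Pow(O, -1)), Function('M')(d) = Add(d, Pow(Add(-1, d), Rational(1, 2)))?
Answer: Add(650, I) ≈ Add(650.00, Mul(1.0000, I))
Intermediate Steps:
Function('F')(O) = Add(-3, Mul(-10, Pow(O, -1)))
Add(Mul(Function('F')(5), -130), Function('M')(Mul(Add(-3, 3), 5))) = Add(Mul(Add(-3, Mul(-10, Pow(5, -1))), -130), Add(Mul(Add(-3, 3), 5), Pow(Add(-1, Mul(Add(-3, 3), 5)), Rational(1, 2)))) = Add(Mul(Add(-3, Mul(-10, Rational(1, 5))), -130), Add(Mul(0, 5), Pow(Add(-1, Mul(0, 5)), Rational(1, 2)))) = Add(Mul(Add(-3, -2), -130), Add(0, Pow(Add(-1, 0), Rational(1, 2)))) = Add(Mul(-5, -130), Add(0, Pow(-1, Rational(1, 2)))) = Add(650, Add(0, I)) = Add(650, I)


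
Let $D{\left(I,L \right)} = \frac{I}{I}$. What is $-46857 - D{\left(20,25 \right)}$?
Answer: $-46858$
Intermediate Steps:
$D{\left(I,L \right)} = 1$
$-46857 - D{\left(20,25 \right)} = -46857 - 1 = -46858$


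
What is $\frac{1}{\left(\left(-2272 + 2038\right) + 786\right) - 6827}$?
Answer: $- \frac{1}{6275} \approx -0.00015936$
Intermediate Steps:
$\frac{1}{\left(\left(-2272 + 2038\right) + 786\right) - 6827} = \frac{1}{\left(-234 + 786\right) - 6827} = \frac{1}{552 - 6827} = \frac{1}{-6275} = - \frac{1}{6275}$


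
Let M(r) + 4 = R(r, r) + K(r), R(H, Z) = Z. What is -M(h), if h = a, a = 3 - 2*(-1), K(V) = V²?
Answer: -26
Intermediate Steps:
a = 5 (a = 3 + 2 = 5)
h = 5
M(r) = -4 + r + r² (M(r) = -4 + (r + r²) = -4 + r + r²)
-M(h) = -(-4 + 5 + 5²) = -(-4 + 5 + 25) = -1*26 = -26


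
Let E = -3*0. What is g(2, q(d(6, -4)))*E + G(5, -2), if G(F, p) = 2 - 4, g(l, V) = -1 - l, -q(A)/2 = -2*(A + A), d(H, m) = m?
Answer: -2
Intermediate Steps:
E = 0
q(A) = 8*A (q(A) = -(-4)*(A + A) = -(-4)*2*A = -(-8)*A = 8*A)
G(F, p) = -2
g(2, q(d(6, -4)))*E + G(5, -2) = (-1 - 1*2)*0 - 2 = (-1 - 2)*0 - 2 = -3*0 - 2 = 0 - 2 = -2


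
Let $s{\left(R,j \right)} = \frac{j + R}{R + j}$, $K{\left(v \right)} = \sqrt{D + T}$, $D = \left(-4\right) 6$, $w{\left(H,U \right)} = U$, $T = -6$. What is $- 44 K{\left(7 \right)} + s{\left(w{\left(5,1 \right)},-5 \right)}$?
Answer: $1 - 44 i \sqrt{30} \approx 1.0 - 241.0 i$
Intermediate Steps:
$D = -24$
$K{\left(v \right)} = i \sqrt{30}$ ($K{\left(v \right)} = \sqrt{-24 - 6} = \sqrt{-30} = i \sqrt{30}$)
$s{\left(R,j \right)} = 1$ ($s{\left(R,j \right)} = \frac{R + j}{R + j} = 1$)
$- 44 K{\left(7 \right)} + s{\left(w{\left(5,1 \right)},-5 \right)} = - 44 i \sqrt{30} + 1 = 1 - 44 i \sqrt{30}$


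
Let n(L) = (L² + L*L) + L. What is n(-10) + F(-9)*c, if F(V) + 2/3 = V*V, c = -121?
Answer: -28591/3 ≈ -9530.3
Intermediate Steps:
F(V) = -⅔ + V² (F(V) = -⅔ + V*V = -⅔ + V²)
n(L) = L + 2*L² (n(L) = (L² + L²) + L = 2*L² + L = L + 2*L²)
n(-10) + F(-9)*c = -10*(1 + 2*(-10)) + (-⅔ + (-9)²)*(-121) = -10*(1 - 20) + (-⅔ + 81)*(-121) = -10*(-19) + (241/3)*(-121) = 190 - 29161/3 = -28591/3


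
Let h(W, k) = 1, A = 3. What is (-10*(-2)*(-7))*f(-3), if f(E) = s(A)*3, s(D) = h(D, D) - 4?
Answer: 1260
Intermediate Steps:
s(D) = -3 (s(D) = 1 - 4 = -3)
f(E) = -9 (f(E) = -3*3 = -9)
(-10*(-2)*(-7))*f(-3) = (-10*(-2)*(-7))*(-9) = (20*(-7))*(-9) = -140*(-9) = 1260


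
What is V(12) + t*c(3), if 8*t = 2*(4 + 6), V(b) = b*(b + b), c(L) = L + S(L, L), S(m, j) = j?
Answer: 303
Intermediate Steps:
c(L) = 2*L (c(L) = L + L = 2*L)
V(b) = 2*b² (V(b) = b*(2*b) = 2*b²)
t = 5/2 (t = (2*(4 + 6))/8 = (2*10)/8 = (⅛)*20 = 5/2 ≈ 2.5000)
V(12) + t*c(3) = 2*12² + 5*(2*3)/2 = 2*144 + (5/2)*6 = 288 + 15 = 303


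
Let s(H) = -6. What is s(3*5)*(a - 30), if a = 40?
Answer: -60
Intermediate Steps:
s(3*5)*(a - 30) = -6*(40 - 30) = -6*10 = -60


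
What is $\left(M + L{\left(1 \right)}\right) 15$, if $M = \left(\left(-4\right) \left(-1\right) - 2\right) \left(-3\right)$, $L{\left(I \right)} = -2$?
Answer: $-120$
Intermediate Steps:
$M = -6$ ($M = \left(4 - 2\right) \left(-3\right) = 2 \left(-3\right) = -6$)
$\left(M + L{\left(1 \right)}\right) 15 = \left(-6 - 2\right) 15 = \left(-8\right) 15 = -120$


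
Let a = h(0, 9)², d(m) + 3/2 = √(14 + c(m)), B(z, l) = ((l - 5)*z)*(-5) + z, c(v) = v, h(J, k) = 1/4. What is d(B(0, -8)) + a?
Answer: -23/16 + √14 ≈ 2.3042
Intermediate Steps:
h(J, k) = ¼
B(z, l) = z - 5*z*(-5 + l) (B(z, l) = ((-5 + l)*z)*(-5) + z = (z*(-5 + l))*(-5) + z = -5*z*(-5 + l) + z = z - 5*z*(-5 + l))
d(m) = -3/2 + √(14 + m)
a = 1/16 (a = (¼)² = 1/16 ≈ 0.062500)
d(B(0, -8)) + a = (-3/2 + √(14 + 0*(26 - 5*(-8)))) + 1/16 = (-3/2 + √(14 + 0*(26 + 40))) + 1/16 = (-3/2 + √(14 + 0*66)) + 1/16 = (-3/2 + √(14 + 0)) + 1/16 = (-3/2 + √14) + 1/16 = -23/16 + √14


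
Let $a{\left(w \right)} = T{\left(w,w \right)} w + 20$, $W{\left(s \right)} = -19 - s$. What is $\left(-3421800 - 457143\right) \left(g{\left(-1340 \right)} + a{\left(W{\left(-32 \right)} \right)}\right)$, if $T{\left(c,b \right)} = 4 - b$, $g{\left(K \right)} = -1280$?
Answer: $5341304511$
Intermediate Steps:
$a{\left(w \right)} = 20 + w \left(4 - w\right)$ ($a{\left(w \right)} = \left(4 - w\right) w + 20 = w \left(4 - w\right) + 20 = 20 + w \left(4 - w\right)$)
$\left(-3421800 - 457143\right) \left(g{\left(-1340 \right)} + a{\left(W{\left(-32 \right)} \right)}\right) = \left(-3421800 - 457143\right) \left(-1280 + \left(20 - \left(-19 - -32\right) \left(-4 - -13\right)\right)\right) = - 3878943 \left(-1280 + \left(20 - \left(-19 + 32\right) \left(-4 + \left(-19 + 32\right)\right)\right)\right) = - 3878943 \left(-1280 + \left(20 - 13 \left(-4 + 13\right)\right)\right) = - 3878943 \left(-1280 + \left(20 - 13 \cdot 9\right)\right) = - 3878943 \left(-1280 + \left(20 - 117\right)\right) = - 3878943 \left(-1280 - 97\right) = \left(-3878943\right) \left(-1377\right) = 5341304511$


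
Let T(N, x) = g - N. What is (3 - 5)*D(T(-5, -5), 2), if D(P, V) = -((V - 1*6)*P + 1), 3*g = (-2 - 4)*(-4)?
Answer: -102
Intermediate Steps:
g = 8 (g = ((-2 - 4)*(-4))/3 = (-6*(-4))/3 = (⅓)*24 = 8)
T(N, x) = 8 - N
D(P, V) = -1 - P*(-6 + V) (D(P, V) = -((V - 6)*P + 1) = -((-6 + V)*P + 1) = -(P*(-6 + V) + 1) = -(1 + P*(-6 + V)) = -1 - P*(-6 + V))
(3 - 5)*D(T(-5, -5), 2) = (3 - 5)*(-1 + 6*(8 - 1*(-5)) - 1*(8 - 1*(-5))*2) = -2*(-1 + 6*(8 + 5) - 1*(8 + 5)*2) = -2*(-1 + 6*13 - 1*13*2) = -2*(-1 + 78 - 26) = -2*51 = -102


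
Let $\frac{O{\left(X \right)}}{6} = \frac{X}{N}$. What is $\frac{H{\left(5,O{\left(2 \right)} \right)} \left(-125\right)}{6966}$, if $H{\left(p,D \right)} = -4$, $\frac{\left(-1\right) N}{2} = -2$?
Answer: $\frac{250}{3483} \approx 0.071777$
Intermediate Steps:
$N = 4$ ($N = \left(-2\right) \left(-2\right) = 4$)
$O{\left(X \right)} = \frac{3 X}{2}$ ($O{\left(X \right)} = 6 \frac{X}{4} = \frac{3 X}{2}$)
$\frac{H{\left(5,O{\left(2 \right)} \right)} \left(-125\right)}{6966} = \frac{\left(-4\right) \left(-125\right)}{6966} = 500 \cdot \frac{1}{6966} = \frac{250}{3483}$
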